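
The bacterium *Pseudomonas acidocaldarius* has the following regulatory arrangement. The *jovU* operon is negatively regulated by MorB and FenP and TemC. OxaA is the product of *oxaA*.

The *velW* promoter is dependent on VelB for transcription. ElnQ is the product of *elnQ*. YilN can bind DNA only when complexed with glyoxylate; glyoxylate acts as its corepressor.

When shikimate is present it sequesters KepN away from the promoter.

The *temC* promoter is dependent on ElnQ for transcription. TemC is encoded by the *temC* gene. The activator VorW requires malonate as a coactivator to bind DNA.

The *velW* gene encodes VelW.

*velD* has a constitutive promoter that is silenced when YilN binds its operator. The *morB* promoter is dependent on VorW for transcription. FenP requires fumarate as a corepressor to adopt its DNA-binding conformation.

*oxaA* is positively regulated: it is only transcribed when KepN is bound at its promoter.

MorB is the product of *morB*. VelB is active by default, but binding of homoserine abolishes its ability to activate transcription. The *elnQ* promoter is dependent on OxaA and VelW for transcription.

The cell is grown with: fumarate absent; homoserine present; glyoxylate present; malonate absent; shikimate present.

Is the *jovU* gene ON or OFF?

ON

Malonate is absent, so VorW is inactive.
Required activator VorW is absent, so *morB* is not transcribed.
So MorB is not produced.
Fumarate is absent, so FenP is inactive.
Shikimate is present, so KepN is inactive.
Required activator KepN is absent, so *oxaA* is not transcribed.
So OxaA is not produced.
Homoserine is present, so VelB is inactive.
Required activator VelB is absent, so *velW* is not transcribed.
So VelW is not produced.
Required activator OxaA is absent, so *elnQ* is not transcribed.
So ElnQ is not produced.
Required activator ElnQ is absent, so *temC* is not transcribed.
So TemC is not produced.
With no repressor bound, *jovU* is transcribed.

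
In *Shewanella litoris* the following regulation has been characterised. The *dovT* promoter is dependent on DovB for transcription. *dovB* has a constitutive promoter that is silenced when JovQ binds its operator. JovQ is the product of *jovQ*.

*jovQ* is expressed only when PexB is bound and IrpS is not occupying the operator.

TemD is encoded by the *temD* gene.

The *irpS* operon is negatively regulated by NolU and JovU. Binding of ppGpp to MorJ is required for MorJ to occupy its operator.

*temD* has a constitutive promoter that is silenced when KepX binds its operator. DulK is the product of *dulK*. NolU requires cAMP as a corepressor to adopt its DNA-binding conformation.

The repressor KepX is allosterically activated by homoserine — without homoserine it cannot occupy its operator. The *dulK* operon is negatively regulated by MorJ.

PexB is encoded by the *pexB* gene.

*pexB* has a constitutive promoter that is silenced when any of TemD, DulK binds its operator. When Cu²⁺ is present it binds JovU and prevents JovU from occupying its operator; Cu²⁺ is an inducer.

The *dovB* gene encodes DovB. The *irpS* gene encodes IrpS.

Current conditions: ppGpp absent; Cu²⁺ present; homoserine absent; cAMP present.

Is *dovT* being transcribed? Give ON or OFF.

Homoserine is absent, so KepX is inactive.
With no repressor bound, *temD* is transcribed.
So TemD is produced and active.
ppGpp is absent, so MorJ is inactive.
With no repressor bound, *dulK* is transcribed.
So DulK is produced and active.
With repressor TemD bound, *pexB* is not transcribed.
So PexB is not produced.
cAMP is present, so NolU is active.
Cu²⁺ is present, so JovU is inactive.
With repressor NolU bound, *irpS* is not transcribed.
So IrpS is not produced.
Required activator PexB is absent, so *jovQ* is not transcribed.
So JovQ is not produced.
With no repressor bound, *dovB* is transcribed.
So DovB is produced and active.
No repressor is bound and DovB is active, so *dovT* is transcribed.

ON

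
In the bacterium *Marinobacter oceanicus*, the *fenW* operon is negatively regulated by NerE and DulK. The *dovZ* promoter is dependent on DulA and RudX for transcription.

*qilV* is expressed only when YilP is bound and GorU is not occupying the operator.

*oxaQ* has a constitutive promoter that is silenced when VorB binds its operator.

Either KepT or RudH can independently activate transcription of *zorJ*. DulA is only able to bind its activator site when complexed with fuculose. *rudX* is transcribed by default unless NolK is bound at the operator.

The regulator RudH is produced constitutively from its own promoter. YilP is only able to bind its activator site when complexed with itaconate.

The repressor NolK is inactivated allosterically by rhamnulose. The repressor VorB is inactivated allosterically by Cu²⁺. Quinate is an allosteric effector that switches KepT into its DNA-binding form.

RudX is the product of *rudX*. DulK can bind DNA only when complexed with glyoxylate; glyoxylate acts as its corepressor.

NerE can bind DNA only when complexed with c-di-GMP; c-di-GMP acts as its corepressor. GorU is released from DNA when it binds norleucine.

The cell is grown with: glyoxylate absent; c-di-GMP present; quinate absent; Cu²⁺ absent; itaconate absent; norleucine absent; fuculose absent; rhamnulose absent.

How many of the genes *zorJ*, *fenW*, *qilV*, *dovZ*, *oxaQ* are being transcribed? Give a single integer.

1

Quinate is absent, so KepT is inactive.
RudH is produced constitutively and is active.
Activator RudH is present, so *zorJ* is transcribed.
→ *zorJ* is ON.
c-di-GMP is present, so NerE is active.
Glyoxylate is absent, so DulK is inactive.
With repressor NerE bound, *fenW* is not transcribed.
→ *fenW* is OFF.
Norleucine is absent, so GorU is active.
Itaconate is absent, so YilP is inactive.
With repressor GorU bound, *qilV* is not transcribed.
→ *qilV* is OFF.
Fuculose is absent, so DulA is inactive.
Rhamnulose is absent, so NolK is active.
With repressor NolK bound, *rudX* is not transcribed.
So RudX is not produced.
Required activator DulA is absent, so *dovZ* is not transcribed.
→ *dovZ* is OFF.
Cu²⁺ is absent, so VorB is active.
With repressor VorB bound, *oxaQ* is not transcribed.
→ *oxaQ* is OFF.
1 of the 5 genes is transcribed.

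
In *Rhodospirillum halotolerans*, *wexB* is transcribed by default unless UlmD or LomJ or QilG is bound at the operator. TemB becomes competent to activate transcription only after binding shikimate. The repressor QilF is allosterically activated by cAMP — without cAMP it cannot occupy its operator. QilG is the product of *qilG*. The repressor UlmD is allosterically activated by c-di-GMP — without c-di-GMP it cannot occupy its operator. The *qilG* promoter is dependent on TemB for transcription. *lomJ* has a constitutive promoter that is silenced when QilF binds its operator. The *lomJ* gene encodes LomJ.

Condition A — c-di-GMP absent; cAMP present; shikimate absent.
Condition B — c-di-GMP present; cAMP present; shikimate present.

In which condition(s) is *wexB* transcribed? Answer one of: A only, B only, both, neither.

Condition A:
c-di-GMP is absent, so UlmD is inactive.
cAMP is present, so QilF is active.
With repressor QilF bound, *lomJ* is not transcribed.
So LomJ is not produced.
Shikimate is absent, so TemB is inactive.
Required activator TemB is absent, so *qilG* is not transcribed.
So QilG is not produced.
With no repressor bound, *wexB* is transcribed.
→ *wexB* is ON in A.
Condition B:
c-di-GMP is present, so UlmD is active.
cAMP is present, so QilF is active.
With repressor QilF bound, *lomJ* is not transcribed.
So LomJ is not produced.
Shikimate is present, so TemB is active.
No repressor is bound and TemB is active, so *qilG* is transcribed.
So QilG is produced and active.
With repressor UlmD bound, *wexB* is not transcribed.
→ *wexB* is OFF in B.

A only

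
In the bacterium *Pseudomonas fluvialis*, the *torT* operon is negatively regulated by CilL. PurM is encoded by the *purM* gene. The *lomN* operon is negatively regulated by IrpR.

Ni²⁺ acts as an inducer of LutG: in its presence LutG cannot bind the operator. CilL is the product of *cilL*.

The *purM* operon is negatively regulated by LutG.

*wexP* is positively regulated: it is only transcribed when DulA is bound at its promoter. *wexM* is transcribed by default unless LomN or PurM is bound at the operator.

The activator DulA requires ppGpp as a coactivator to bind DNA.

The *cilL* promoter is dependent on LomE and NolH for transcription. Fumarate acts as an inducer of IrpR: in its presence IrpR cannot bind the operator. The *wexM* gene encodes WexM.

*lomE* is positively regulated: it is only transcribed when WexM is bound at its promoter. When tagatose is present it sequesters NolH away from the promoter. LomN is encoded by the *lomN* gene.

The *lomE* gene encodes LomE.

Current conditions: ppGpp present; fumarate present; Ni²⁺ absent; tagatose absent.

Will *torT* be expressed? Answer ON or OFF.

Fumarate is present, so IrpR is inactive.
With no repressor bound, *lomN* is transcribed.
So LomN is produced and active.
Ni²⁺ is absent, so LutG is active.
With repressor LutG bound, *purM* is not transcribed.
So PurM is not produced.
With repressor LomN bound, *wexM* is not transcribed.
So WexM is not produced.
Required activator WexM is absent, so *lomE* is not transcribed.
So LomE is not produced.
Tagatose is absent, so NolH is active.
Required activator LomE is absent, so *cilL* is not transcribed.
So CilL is not produced.
With no repressor bound, *torT* is transcribed.

ON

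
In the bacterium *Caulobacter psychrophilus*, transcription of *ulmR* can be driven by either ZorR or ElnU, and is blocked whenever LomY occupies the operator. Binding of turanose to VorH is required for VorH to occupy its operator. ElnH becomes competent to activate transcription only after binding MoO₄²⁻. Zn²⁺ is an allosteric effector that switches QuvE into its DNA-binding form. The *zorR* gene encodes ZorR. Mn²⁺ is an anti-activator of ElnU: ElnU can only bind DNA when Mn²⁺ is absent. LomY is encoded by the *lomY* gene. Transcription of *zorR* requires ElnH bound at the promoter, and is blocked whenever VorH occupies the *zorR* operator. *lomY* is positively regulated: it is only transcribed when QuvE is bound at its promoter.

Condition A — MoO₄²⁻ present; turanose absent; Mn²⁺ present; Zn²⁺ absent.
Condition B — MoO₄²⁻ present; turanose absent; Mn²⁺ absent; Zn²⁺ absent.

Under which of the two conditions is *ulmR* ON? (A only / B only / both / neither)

Condition A:
MoO₄²⁻ is present, so ElnH is active.
Turanose is absent, so VorH is inactive.
No repressor is bound and ElnH is active, so *zorR* is transcribed.
So ZorR is produced and active.
Mn²⁺ is present, so ElnU is inactive.
Zn²⁺ is absent, so QuvE is inactive.
Required activator QuvE is absent, so *lomY* is not transcribed.
So LomY is not produced.
Activator ZorR is present, so *ulmR* is transcribed.
→ *ulmR* is ON in A.
Condition B:
MoO₄²⁻ is present, so ElnH is active.
Turanose is absent, so VorH is inactive.
No repressor is bound and ElnH is active, so *zorR* is transcribed.
So ZorR is produced and active.
Mn²⁺ is absent, so ElnU is active.
Zn²⁺ is absent, so QuvE is inactive.
Required activator QuvE is absent, so *lomY* is not transcribed.
So LomY is not produced.
Activator ZorR is present, so *ulmR* is transcribed.
→ *ulmR* is ON in B.

both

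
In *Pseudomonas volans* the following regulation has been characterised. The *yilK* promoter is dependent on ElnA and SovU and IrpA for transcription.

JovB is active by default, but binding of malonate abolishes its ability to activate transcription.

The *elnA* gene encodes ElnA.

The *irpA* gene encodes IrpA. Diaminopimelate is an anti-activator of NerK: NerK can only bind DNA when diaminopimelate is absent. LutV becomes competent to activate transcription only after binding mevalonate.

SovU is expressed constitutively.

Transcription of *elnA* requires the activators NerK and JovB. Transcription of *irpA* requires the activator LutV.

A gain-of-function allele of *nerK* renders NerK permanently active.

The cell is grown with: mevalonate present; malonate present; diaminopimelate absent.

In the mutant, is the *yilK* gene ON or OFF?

OFF

NerK is constitutively active in this strain.
Malonate is present, so JovB is inactive.
Required activator JovB is absent, so *elnA* is not transcribed.
So ElnA is not produced.
SovU is produced constitutively and is active.
Mevalonate is present, so LutV is active.
No repressor is bound and LutV is active, so *irpA* is transcribed.
So IrpA is produced and active.
Required activator ElnA is absent, so *yilK* is not transcribed.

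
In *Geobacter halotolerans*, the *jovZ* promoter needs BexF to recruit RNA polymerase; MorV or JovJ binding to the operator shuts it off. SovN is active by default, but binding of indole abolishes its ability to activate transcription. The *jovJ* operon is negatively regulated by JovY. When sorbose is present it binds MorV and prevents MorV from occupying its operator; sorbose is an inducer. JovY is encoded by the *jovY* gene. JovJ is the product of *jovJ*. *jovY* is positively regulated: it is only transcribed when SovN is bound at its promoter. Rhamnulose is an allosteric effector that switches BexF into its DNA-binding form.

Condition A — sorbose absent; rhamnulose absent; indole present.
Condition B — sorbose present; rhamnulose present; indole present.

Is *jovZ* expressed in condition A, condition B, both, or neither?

neither

Condition A:
Sorbose is absent, so MorV is active.
Rhamnulose is absent, so BexF is inactive.
Indole is present, so SovN is inactive.
Required activator SovN is absent, so *jovY* is not transcribed.
So JovY is not produced.
With no repressor bound, *jovJ* is transcribed.
So JovJ is produced and active.
With repressor MorV bound, *jovZ* is not transcribed.
→ *jovZ* is OFF in A.
Condition B:
Sorbose is present, so MorV is inactive.
Rhamnulose is present, so BexF is active.
Indole is present, so SovN is inactive.
Required activator SovN is absent, so *jovY* is not transcribed.
So JovY is not produced.
With no repressor bound, *jovJ* is transcribed.
So JovJ is produced and active.
With repressor JovJ bound, *jovZ* is not transcribed.
→ *jovZ* is OFF in B.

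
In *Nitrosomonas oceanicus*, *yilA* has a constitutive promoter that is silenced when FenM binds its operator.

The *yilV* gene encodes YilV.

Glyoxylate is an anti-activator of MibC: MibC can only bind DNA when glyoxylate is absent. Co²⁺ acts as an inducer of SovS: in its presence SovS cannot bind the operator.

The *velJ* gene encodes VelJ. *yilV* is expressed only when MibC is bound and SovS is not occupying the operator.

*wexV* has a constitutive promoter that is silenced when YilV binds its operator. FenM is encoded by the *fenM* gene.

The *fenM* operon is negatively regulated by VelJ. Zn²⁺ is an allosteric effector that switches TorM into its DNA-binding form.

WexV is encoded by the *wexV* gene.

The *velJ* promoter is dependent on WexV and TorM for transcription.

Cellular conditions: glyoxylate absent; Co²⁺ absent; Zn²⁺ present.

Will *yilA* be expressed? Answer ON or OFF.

ON

Co²⁺ is absent, so SovS is active.
Glyoxylate is absent, so MibC is active.
With repressor SovS bound, *yilV* is not transcribed.
So YilV is not produced.
With no repressor bound, *wexV* is transcribed.
So WexV is produced and active.
Zn²⁺ is present, so TorM is active.
No repressor is bound and WexV and TorM are active, so *velJ* is transcribed.
So VelJ is produced and active.
With repressor VelJ bound, *fenM* is not transcribed.
So FenM is not produced.
With no repressor bound, *yilA* is transcribed.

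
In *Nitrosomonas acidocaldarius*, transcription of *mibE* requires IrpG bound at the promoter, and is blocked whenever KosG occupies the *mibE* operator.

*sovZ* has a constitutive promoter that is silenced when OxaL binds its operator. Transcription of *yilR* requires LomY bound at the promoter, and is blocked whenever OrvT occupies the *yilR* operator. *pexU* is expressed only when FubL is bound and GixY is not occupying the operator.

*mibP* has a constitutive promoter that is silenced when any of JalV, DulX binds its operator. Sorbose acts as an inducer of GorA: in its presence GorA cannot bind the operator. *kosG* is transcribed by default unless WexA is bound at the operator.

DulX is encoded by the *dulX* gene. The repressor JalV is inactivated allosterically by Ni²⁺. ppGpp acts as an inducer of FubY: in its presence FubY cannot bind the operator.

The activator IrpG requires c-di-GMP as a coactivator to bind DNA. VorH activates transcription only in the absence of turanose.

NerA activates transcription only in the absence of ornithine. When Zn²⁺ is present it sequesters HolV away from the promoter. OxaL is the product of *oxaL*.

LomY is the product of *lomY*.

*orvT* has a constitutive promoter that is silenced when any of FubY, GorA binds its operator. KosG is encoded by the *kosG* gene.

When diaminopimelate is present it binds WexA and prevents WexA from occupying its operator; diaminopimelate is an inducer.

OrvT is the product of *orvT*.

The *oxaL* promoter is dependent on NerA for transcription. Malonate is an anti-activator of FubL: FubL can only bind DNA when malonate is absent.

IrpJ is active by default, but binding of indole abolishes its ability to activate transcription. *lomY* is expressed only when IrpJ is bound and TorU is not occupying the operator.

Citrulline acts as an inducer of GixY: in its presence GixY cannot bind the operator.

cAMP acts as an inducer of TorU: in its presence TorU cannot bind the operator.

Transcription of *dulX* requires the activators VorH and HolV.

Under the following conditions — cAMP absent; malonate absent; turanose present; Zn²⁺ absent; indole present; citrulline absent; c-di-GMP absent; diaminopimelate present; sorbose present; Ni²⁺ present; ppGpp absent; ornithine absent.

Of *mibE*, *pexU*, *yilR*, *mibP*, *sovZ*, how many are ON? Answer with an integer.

c-di-GMP is absent, so IrpG is inactive.
Diaminopimelate is present, so WexA is inactive.
With no repressor bound, *kosG* is transcribed.
So KosG is produced and active.
With repressor KosG bound, *mibE* is not transcribed.
→ *mibE* is OFF.
Malonate is absent, so FubL is active.
Citrulline is absent, so GixY is active.
With repressor GixY bound, *pexU* is not transcribed.
→ *pexU* is OFF.
Indole is present, so IrpJ is inactive.
cAMP is absent, so TorU is active.
With repressor TorU bound, *lomY* is not transcribed.
So LomY is not produced.
ppGpp is absent, so FubY is active.
Sorbose is present, so GorA is inactive.
With repressor FubY bound, *orvT* is not transcribed.
So OrvT is not produced.
Required activator LomY is absent, so *yilR* is not transcribed.
→ *yilR* is OFF.
Ni²⁺ is present, so JalV is inactive.
Turanose is present, so VorH is inactive.
Zn²⁺ is absent, so HolV is active.
Required activator VorH is absent, so *dulX* is not transcribed.
So DulX is not produced.
With no repressor bound, *mibP* is transcribed.
→ *mibP* is ON.
Ornithine is absent, so NerA is active.
No repressor is bound and NerA is active, so *oxaL* is transcribed.
So OxaL is produced and active.
With repressor OxaL bound, *sovZ* is not transcribed.
→ *sovZ* is OFF.
1 of the 5 genes is transcribed.

1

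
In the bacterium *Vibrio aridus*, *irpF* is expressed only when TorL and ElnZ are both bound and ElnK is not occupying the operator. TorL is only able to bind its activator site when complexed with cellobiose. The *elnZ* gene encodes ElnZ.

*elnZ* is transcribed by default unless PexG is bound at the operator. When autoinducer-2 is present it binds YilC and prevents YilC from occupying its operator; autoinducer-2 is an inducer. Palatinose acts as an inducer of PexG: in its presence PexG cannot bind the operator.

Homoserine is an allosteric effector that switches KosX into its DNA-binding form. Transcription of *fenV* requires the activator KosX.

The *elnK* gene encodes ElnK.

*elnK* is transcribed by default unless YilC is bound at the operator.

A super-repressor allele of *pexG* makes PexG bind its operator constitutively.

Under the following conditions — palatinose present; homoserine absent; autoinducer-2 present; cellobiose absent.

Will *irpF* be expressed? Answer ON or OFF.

Cellobiose is absent, so TorL is inactive.
PexG is constitutively active in this strain.
With repressor PexG bound, *elnZ* is not transcribed.
So ElnZ is not produced.
Autoinducer-2 is present, so YilC is inactive.
With no repressor bound, *elnK* is transcribed.
So ElnK is produced and active.
With repressor ElnK bound, *irpF* is not transcribed.

OFF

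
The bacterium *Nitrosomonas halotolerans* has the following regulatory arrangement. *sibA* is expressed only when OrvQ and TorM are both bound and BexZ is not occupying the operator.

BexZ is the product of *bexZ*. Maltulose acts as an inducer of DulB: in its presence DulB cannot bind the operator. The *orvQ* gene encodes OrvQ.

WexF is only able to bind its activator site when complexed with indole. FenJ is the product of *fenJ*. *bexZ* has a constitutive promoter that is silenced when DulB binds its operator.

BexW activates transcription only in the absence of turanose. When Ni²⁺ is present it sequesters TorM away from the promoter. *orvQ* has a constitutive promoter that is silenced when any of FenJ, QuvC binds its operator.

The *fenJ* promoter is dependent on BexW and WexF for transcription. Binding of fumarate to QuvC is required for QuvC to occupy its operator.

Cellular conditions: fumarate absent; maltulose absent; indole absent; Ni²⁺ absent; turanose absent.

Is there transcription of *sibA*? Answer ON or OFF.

Turanose is absent, so BexW is active.
Indole is absent, so WexF is inactive.
Required activator WexF is absent, so *fenJ* is not transcribed.
So FenJ is not produced.
Fumarate is absent, so QuvC is inactive.
With no repressor bound, *orvQ* is transcribed.
So OrvQ is produced and active.
Ni²⁺ is absent, so TorM is active.
Maltulose is absent, so DulB is active.
With repressor DulB bound, *bexZ* is not transcribed.
So BexZ is not produced.
No repressor is bound and OrvQ and TorM are active, so *sibA* is transcribed.

ON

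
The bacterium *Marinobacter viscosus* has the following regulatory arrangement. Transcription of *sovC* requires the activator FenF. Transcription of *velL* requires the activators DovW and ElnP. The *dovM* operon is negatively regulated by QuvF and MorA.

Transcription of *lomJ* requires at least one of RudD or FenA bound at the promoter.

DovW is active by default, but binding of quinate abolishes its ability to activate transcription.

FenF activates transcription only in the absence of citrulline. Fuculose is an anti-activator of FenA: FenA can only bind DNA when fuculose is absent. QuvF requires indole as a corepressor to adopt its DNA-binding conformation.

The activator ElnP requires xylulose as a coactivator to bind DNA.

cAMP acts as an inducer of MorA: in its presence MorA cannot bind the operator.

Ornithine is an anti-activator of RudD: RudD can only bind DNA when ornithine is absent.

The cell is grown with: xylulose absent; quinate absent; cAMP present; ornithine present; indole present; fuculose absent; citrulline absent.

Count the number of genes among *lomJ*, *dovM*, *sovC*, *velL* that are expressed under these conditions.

2

Ornithine is present, so RudD is inactive.
Fuculose is absent, so FenA is active.
Activator FenA is present, so *lomJ* is transcribed.
→ *lomJ* is ON.
Indole is present, so QuvF is active.
cAMP is present, so MorA is inactive.
With repressor QuvF bound, *dovM* is not transcribed.
→ *dovM* is OFF.
Citrulline is absent, so FenF is active.
No repressor is bound and FenF is active, so *sovC* is transcribed.
→ *sovC* is ON.
Quinate is absent, so DovW is active.
Xylulose is absent, so ElnP is inactive.
Required activator ElnP is absent, so *velL* is not transcribed.
→ *velL* is OFF.
2 of the 4 genes are transcribed.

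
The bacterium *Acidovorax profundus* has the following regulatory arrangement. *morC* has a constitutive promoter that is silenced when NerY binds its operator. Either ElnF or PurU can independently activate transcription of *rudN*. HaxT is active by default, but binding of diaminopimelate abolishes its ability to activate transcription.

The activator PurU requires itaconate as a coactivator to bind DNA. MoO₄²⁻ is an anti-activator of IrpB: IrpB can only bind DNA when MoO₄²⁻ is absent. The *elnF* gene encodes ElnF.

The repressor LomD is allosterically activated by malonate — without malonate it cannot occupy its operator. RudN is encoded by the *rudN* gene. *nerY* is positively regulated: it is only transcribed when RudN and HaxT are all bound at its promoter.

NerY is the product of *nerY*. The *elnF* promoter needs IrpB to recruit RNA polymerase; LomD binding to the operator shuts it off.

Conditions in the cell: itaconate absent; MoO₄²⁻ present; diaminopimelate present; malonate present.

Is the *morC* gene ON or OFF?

ON

MoO₄²⁻ is present, so IrpB is inactive.
Malonate is present, so LomD is active.
With repressor LomD bound, *elnF* is not transcribed.
So ElnF is not produced.
Itaconate is absent, so PurU is inactive.
No activator is available at the *rudN* promoter, so *rudN* is not transcribed.
So RudN is not produced.
Diaminopimelate is present, so HaxT is inactive.
Required activator RudN is absent, so *nerY* is not transcribed.
So NerY is not produced.
With no repressor bound, *morC* is transcribed.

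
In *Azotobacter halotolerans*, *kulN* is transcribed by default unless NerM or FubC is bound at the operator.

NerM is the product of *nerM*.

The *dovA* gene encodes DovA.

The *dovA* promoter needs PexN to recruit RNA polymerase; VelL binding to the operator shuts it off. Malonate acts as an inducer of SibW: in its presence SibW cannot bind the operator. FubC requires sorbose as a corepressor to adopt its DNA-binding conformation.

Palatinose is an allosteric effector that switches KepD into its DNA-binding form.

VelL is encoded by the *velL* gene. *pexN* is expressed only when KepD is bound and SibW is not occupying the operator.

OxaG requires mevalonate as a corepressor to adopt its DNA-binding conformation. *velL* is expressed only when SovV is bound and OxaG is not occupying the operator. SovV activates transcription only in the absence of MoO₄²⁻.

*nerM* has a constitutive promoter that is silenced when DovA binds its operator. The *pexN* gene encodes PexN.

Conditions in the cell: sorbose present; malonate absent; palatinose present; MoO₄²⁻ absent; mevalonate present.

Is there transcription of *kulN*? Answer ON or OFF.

OFF

MoO₄²⁻ is absent, so SovV is active.
Mevalonate is present, so OxaG is active.
With repressor OxaG bound, *velL* is not transcribed.
So VelL is not produced.
Palatinose is present, so KepD is active.
Malonate is absent, so SibW is active.
With repressor SibW bound, *pexN* is not transcribed.
So PexN is not produced.
Required activator PexN is absent, so *dovA* is not transcribed.
So DovA is not produced.
With no repressor bound, *nerM* is transcribed.
So NerM is produced and active.
Sorbose is present, so FubC is active.
With repressor NerM bound, *kulN* is not transcribed.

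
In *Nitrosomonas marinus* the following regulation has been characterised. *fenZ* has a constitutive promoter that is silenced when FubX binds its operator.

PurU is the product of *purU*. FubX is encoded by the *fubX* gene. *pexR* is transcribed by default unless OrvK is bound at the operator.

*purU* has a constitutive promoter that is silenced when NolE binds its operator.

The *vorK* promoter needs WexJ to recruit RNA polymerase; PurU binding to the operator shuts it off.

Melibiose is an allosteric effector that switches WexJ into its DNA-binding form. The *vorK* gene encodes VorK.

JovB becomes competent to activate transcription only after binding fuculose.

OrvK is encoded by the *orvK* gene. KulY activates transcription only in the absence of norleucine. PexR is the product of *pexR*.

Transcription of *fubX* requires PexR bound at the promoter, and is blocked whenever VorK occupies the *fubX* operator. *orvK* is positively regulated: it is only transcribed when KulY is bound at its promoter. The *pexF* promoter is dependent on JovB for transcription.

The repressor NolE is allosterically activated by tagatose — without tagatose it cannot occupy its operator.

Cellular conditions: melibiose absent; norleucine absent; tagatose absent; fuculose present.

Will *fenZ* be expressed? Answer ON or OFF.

Norleucine is absent, so KulY is active.
No repressor is bound and KulY is active, so *orvK* is transcribed.
So OrvK is produced and active.
With repressor OrvK bound, *pexR* is not transcribed.
So PexR is not produced.
Tagatose is absent, so NolE is inactive.
With no repressor bound, *purU* is transcribed.
So PurU is produced and active.
Melibiose is absent, so WexJ is inactive.
With repressor PurU bound, *vorK* is not transcribed.
So VorK is not produced.
Required activator PexR is absent, so *fubX* is not transcribed.
So FubX is not produced.
With no repressor bound, *fenZ* is transcribed.

ON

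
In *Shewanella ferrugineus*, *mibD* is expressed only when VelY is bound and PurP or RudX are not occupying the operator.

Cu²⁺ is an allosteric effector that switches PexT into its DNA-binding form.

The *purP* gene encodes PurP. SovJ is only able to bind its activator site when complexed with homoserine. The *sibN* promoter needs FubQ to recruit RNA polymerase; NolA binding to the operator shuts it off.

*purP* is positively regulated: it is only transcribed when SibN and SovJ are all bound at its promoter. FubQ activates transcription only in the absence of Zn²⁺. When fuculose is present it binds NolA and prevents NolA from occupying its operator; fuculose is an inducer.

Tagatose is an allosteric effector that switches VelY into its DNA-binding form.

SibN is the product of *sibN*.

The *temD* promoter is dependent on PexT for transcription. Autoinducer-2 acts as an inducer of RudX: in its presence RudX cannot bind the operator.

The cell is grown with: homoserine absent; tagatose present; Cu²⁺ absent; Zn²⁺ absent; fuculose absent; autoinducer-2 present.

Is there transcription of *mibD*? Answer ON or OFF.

Fuculose is absent, so NolA is active.
Zn²⁺ is absent, so FubQ is active.
With repressor NolA bound, *sibN* is not transcribed.
So SibN is not produced.
Homoserine is absent, so SovJ is inactive.
Required activator SibN is absent, so *purP* is not transcribed.
So PurP is not produced.
Autoinducer-2 is present, so RudX is inactive.
Tagatose is present, so VelY is active.
No repressor is bound and VelY is active, so *mibD* is transcribed.

ON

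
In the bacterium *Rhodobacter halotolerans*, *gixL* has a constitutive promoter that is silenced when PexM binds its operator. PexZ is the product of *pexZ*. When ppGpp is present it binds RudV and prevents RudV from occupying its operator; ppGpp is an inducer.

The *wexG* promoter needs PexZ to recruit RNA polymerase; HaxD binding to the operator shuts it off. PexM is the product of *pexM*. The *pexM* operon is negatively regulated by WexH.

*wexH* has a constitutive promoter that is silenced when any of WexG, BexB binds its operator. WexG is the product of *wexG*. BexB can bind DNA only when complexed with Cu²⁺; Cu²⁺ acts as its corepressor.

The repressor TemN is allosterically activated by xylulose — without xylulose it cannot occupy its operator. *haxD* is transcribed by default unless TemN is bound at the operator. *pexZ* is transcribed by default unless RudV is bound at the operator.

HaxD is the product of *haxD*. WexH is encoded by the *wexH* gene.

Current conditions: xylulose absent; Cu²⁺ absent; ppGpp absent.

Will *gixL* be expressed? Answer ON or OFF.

Xylulose is absent, so TemN is inactive.
With no repressor bound, *haxD* is transcribed.
So HaxD is produced and active.
ppGpp is absent, so RudV is active.
With repressor RudV bound, *pexZ* is not transcribed.
So PexZ is not produced.
With repressor HaxD bound, *wexG* is not transcribed.
So WexG is not produced.
Cu²⁺ is absent, so BexB is inactive.
With no repressor bound, *wexH* is transcribed.
So WexH is produced and active.
With repressor WexH bound, *pexM* is not transcribed.
So PexM is not produced.
With no repressor bound, *gixL* is transcribed.

ON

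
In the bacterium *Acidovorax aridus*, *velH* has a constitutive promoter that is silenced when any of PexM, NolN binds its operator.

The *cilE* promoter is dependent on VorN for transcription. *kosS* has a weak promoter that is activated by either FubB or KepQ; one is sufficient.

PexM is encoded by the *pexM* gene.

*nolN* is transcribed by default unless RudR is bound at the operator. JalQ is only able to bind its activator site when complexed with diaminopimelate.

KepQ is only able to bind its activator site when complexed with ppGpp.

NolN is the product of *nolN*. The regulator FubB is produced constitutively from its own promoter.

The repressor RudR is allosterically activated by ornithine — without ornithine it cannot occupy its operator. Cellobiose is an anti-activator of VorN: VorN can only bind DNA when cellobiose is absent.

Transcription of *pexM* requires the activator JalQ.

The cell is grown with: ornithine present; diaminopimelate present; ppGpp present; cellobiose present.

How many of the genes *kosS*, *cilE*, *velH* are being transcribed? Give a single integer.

FubB is produced constitutively and is active.
ppGpp is present, so KepQ is active.
Activator FubB is present, so *kosS* is transcribed.
→ *kosS* is ON.
Cellobiose is present, so VorN is inactive.
Required activator VorN is absent, so *cilE* is not transcribed.
→ *cilE* is OFF.
Diaminopimelate is present, so JalQ is active.
No repressor is bound and JalQ is active, so *pexM* is transcribed.
So PexM is produced and active.
Ornithine is present, so RudR is active.
With repressor RudR bound, *nolN* is not transcribed.
So NolN is not produced.
With repressor PexM bound, *velH* is not transcribed.
→ *velH* is OFF.
1 of the 3 genes is transcribed.

1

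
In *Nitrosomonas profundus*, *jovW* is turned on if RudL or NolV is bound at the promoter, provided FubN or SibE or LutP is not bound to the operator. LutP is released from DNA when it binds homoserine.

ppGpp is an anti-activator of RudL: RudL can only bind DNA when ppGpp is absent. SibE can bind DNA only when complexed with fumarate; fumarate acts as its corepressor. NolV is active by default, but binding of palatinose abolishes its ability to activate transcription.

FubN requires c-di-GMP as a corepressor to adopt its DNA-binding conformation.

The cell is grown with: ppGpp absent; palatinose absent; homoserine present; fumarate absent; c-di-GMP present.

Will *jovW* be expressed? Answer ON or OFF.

OFF

c-di-GMP is present, so FubN is active.
ppGpp is absent, so RudL is active.
Fumarate is absent, so SibE is inactive.
Palatinose is absent, so NolV is active.
Homoserine is present, so LutP is inactive.
With repressor FubN bound, *jovW* is not transcribed.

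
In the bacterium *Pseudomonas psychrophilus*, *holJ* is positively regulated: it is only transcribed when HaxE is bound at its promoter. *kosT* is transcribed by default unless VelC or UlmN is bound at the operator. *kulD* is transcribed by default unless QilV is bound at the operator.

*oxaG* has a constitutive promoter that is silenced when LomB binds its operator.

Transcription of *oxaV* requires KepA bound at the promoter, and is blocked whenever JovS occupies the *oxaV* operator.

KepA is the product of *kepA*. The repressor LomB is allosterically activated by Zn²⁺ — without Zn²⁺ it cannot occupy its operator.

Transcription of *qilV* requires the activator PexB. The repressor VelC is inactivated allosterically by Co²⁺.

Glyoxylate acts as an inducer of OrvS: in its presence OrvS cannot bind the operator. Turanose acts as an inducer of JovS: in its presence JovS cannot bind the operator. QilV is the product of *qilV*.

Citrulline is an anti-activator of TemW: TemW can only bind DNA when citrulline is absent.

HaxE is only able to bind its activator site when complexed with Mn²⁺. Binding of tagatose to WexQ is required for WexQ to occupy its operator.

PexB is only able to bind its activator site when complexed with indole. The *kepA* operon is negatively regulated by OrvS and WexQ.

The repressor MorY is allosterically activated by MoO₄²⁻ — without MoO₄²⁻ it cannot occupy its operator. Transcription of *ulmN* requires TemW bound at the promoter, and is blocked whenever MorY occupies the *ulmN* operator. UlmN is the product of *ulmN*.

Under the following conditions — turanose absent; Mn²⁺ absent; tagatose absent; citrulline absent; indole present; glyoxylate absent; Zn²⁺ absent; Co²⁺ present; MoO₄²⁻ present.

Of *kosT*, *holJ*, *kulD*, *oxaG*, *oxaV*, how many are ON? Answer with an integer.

2

Co²⁺ is present, so VelC is inactive.
Citrulline is absent, so TemW is active.
MoO₄²⁻ is present, so MorY is active.
With repressor MorY bound, *ulmN* is not transcribed.
So UlmN is not produced.
With no repressor bound, *kosT* is transcribed.
→ *kosT* is ON.
Mn²⁺ is absent, so HaxE is inactive.
Required activator HaxE is absent, so *holJ* is not transcribed.
→ *holJ* is OFF.
Indole is present, so PexB is active.
No repressor is bound and PexB is active, so *qilV* is transcribed.
So QilV is produced and active.
With repressor QilV bound, *kulD* is not transcribed.
→ *kulD* is OFF.
Zn²⁺ is absent, so LomB is inactive.
With no repressor bound, *oxaG* is transcribed.
→ *oxaG* is ON.
Glyoxylate is absent, so OrvS is active.
Tagatose is absent, so WexQ is inactive.
With repressor OrvS bound, *kepA* is not transcribed.
So KepA is not produced.
Turanose is absent, so JovS is active.
With repressor JovS bound, *oxaV* is not transcribed.
→ *oxaV* is OFF.
2 of the 5 genes are transcribed.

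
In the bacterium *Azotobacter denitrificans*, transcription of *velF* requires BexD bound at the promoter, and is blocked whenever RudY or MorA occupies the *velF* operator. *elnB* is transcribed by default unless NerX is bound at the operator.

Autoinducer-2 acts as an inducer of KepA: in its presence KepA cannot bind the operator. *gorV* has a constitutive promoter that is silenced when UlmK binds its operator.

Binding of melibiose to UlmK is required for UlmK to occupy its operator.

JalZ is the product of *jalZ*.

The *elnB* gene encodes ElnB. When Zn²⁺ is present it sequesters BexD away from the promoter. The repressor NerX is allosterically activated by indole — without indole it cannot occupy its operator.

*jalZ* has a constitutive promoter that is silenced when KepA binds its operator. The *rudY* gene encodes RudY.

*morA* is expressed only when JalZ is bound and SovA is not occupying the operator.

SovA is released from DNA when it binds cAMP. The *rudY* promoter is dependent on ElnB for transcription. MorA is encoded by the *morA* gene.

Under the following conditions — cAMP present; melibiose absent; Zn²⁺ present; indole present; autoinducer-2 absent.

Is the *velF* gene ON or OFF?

OFF

Indole is present, so NerX is active.
With repressor NerX bound, *elnB* is not transcribed.
So ElnB is not produced.
Required activator ElnB is absent, so *rudY* is not transcribed.
So RudY is not produced.
cAMP is present, so SovA is inactive.
Autoinducer-2 is absent, so KepA is active.
With repressor KepA bound, *jalZ* is not transcribed.
So JalZ is not produced.
Required activator JalZ is absent, so *morA* is not transcribed.
So MorA is not produced.
Zn²⁺ is present, so BexD is inactive.
Required activator BexD is absent, so *velF* is not transcribed.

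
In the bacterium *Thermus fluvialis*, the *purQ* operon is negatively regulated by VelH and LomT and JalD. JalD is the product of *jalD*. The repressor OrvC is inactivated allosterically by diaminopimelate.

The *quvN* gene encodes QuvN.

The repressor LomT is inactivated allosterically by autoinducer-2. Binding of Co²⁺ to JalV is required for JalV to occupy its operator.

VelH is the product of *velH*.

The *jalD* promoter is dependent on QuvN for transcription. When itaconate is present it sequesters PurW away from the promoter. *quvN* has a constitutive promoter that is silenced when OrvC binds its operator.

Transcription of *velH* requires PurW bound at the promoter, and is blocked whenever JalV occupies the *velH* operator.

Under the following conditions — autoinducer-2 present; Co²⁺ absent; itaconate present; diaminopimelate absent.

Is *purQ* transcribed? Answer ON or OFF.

ON

Co²⁺ is absent, so JalV is inactive.
Itaconate is present, so PurW is inactive.
Required activator PurW is absent, so *velH* is not transcribed.
So VelH is not produced.
Autoinducer-2 is present, so LomT is inactive.
Diaminopimelate is absent, so OrvC is active.
With repressor OrvC bound, *quvN* is not transcribed.
So QuvN is not produced.
Required activator QuvN is absent, so *jalD* is not transcribed.
So JalD is not produced.
With no repressor bound, *purQ* is transcribed.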